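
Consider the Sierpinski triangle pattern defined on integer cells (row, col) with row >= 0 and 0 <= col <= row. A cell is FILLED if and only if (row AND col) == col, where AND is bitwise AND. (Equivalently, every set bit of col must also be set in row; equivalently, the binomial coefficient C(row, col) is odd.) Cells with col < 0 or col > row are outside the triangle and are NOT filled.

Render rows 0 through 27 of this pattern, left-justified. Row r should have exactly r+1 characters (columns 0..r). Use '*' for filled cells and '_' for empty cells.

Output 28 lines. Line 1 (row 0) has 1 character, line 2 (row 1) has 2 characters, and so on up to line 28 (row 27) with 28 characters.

Answer: *
**
*_*
****
*___*
**__**
*_*_*_*
********
*_______*
**______**
*_*_____*_*
****____****
*___*___*___*
**__**__**__**
*_*_*_*_*_*_*_*
****************
*_______________*
**______________**
*_*_____________*_*
****____________****
*___*___________*___*
**__**__________**__**
*_*_*_*_________*_*_*_*
********________********
*_______*_______*_______*
**______**______**______**
*_*_____*_*_____*_*_____*_*
****____****____****____****

Derivation:
r0=0: *
r1=1: **
r2=10: *_*
r3=11: ****
r4=100: *___*
r5=101: **__**
r6=110: *_*_*_*
r7=111: ********
r8=1000: *_______*
r9=1001: **______**
r10=1010: *_*_____*_*
r11=1011: ****____****
r12=1100: *___*___*___*
r13=1101: **__**__**__**
r14=1110: *_*_*_*_*_*_*_*
r15=1111: ****************
r16=10000: *_______________*
r17=10001: **______________**
r18=10010: *_*_____________*_*
r19=10011: ****____________****
r20=10100: *___*___________*___*
r21=10101: **__**__________**__**
r22=10110: *_*_*_*_________*_*_*_*
r23=10111: ********________********
r24=11000: *_______*_______*_______*
r25=11001: **______**______**______**
r26=11010: *_*_____*_*_____*_*_____*_*
r27=11011: ****____****____****____****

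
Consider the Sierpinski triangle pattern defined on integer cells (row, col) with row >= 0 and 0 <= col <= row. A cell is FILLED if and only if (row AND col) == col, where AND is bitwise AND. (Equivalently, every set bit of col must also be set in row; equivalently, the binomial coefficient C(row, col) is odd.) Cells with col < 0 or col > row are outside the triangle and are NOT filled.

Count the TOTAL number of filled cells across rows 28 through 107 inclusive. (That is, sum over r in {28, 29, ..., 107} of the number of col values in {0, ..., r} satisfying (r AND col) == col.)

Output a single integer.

r28=11100 pc3: +8 =8
r29=11101 pc4: +16 =24
r30=11110 pc4: +16 =40
r31=11111 pc5: +32 =72
r32=100000 pc1: +2 =74
r33=100001 pc2: +4 =78
r34=100010 pc2: +4 =82
r35=100011 pc3: +8 =90
r36=100100 pc2: +4 =94
r37=100101 pc3: +8 =102
r38=100110 pc3: +8 =110
r39=100111 pc4: +16 =126
r40=101000 pc2: +4 =130
r41=101001 pc3: +8 =138
r42=101010 pc3: +8 =146
r43=101011 pc4: +16 =162
r44=101100 pc3: +8 =170
r45=101101 pc4: +16 =186
r46=101110 pc4: +16 =202
r47=101111 pc5: +32 =234
r48=110000 pc2: +4 =238
r49=110001 pc3: +8 =246
r50=110010 pc3: +8 =254
r51=110011 pc4: +16 =270
r52=110100 pc3: +8 =278
r53=110101 pc4: +16 =294
r54=110110 pc4: +16 =310
r55=110111 pc5: +32 =342
r56=111000 pc3: +8 =350
r57=111001 pc4: +16 =366
r58=111010 pc4: +16 =382
r59=111011 pc5: +32 =414
r60=111100 pc4: +16 =430
r61=111101 pc5: +32 =462
r62=111110 pc5: +32 =494
r63=111111 pc6: +64 =558
r64=1000000 pc1: +2 =560
r65=1000001 pc2: +4 =564
r66=1000010 pc2: +4 =568
r67=1000011 pc3: +8 =576
r68=1000100 pc2: +4 =580
r69=1000101 pc3: +8 =588
r70=1000110 pc3: +8 =596
r71=1000111 pc4: +16 =612
r72=1001000 pc2: +4 =616
r73=1001001 pc3: +8 =624
r74=1001010 pc3: +8 =632
r75=1001011 pc4: +16 =648
r76=1001100 pc3: +8 =656
r77=1001101 pc4: +16 =672
r78=1001110 pc4: +16 =688
r79=1001111 pc5: +32 =720
r80=1010000 pc2: +4 =724
r81=1010001 pc3: +8 =732
r82=1010010 pc3: +8 =740
r83=1010011 pc4: +16 =756
r84=1010100 pc3: +8 =764
r85=1010101 pc4: +16 =780
r86=1010110 pc4: +16 =796
r87=1010111 pc5: +32 =828
r88=1011000 pc3: +8 =836
r89=1011001 pc4: +16 =852
r90=1011010 pc4: +16 =868
r91=1011011 pc5: +32 =900
r92=1011100 pc4: +16 =916
r93=1011101 pc5: +32 =948
r94=1011110 pc5: +32 =980
r95=1011111 pc6: +64 =1044
r96=1100000 pc2: +4 =1048
r97=1100001 pc3: +8 =1056
r98=1100010 pc3: +8 =1064
r99=1100011 pc4: +16 =1080
r100=1100100 pc3: +8 =1088
r101=1100101 pc4: +16 =1104
r102=1100110 pc4: +16 =1120
r103=1100111 pc5: +32 =1152
r104=1101000 pc3: +8 =1160
r105=1101001 pc4: +16 =1176
r106=1101010 pc4: +16 =1192
r107=1101011 pc5: +32 =1224

Answer: 1224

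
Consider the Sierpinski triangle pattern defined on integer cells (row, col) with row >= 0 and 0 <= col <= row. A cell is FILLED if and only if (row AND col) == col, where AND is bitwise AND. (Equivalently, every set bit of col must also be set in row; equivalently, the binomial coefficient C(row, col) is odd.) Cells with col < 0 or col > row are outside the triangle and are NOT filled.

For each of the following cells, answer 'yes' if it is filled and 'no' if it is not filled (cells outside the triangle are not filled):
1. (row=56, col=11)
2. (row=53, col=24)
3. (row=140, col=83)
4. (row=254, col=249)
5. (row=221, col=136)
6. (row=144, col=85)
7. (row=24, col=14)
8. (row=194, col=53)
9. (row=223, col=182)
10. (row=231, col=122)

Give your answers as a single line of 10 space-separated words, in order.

(56,11): row=0b111000, col=0b1011, row AND col = 0b1000 = 8; 8 != 11 -> empty
(53,24): row=0b110101, col=0b11000, row AND col = 0b10000 = 16; 16 != 24 -> empty
(140,83): row=0b10001100, col=0b1010011, row AND col = 0b0 = 0; 0 != 83 -> empty
(254,249): row=0b11111110, col=0b11111001, row AND col = 0b11111000 = 248; 248 != 249 -> empty
(221,136): row=0b11011101, col=0b10001000, row AND col = 0b10001000 = 136; 136 == 136 -> filled
(144,85): row=0b10010000, col=0b1010101, row AND col = 0b10000 = 16; 16 != 85 -> empty
(24,14): row=0b11000, col=0b1110, row AND col = 0b1000 = 8; 8 != 14 -> empty
(194,53): row=0b11000010, col=0b110101, row AND col = 0b0 = 0; 0 != 53 -> empty
(223,182): row=0b11011111, col=0b10110110, row AND col = 0b10010110 = 150; 150 != 182 -> empty
(231,122): row=0b11100111, col=0b1111010, row AND col = 0b1100010 = 98; 98 != 122 -> empty

Answer: no no no no yes no no no no no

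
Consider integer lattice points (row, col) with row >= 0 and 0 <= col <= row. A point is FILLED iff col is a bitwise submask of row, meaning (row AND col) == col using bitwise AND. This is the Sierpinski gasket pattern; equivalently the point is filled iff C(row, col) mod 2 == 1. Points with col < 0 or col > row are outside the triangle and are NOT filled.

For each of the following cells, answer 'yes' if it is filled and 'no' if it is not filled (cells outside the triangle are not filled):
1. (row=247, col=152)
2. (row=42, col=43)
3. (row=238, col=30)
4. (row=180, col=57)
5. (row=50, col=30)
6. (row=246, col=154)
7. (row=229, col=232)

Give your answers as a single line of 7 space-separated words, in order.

Answer: no no no no no no no

Derivation:
(247,152): row=0b11110111, col=0b10011000, row AND col = 0b10010000 = 144; 144 != 152 -> empty
(42,43): col outside [0, 42] -> not filled
(238,30): row=0b11101110, col=0b11110, row AND col = 0b1110 = 14; 14 != 30 -> empty
(180,57): row=0b10110100, col=0b111001, row AND col = 0b110000 = 48; 48 != 57 -> empty
(50,30): row=0b110010, col=0b11110, row AND col = 0b10010 = 18; 18 != 30 -> empty
(246,154): row=0b11110110, col=0b10011010, row AND col = 0b10010010 = 146; 146 != 154 -> empty
(229,232): col outside [0, 229] -> not filled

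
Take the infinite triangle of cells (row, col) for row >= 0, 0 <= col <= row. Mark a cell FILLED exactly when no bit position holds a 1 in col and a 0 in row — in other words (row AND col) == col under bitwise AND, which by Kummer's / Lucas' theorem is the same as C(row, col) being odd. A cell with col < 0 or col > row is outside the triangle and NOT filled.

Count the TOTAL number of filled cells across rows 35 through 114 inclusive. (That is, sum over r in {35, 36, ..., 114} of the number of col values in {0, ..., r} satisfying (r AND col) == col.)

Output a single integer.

r35=100011 pc3: +8 =8
r36=100100 pc2: +4 =12
r37=100101 pc3: +8 =20
r38=100110 pc3: +8 =28
r39=100111 pc4: +16 =44
r40=101000 pc2: +4 =48
r41=101001 pc3: +8 =56
r42=101010 pc3: +8 =64
r43=101011 pc4: +16 =80
r44=101100 pc3: +8 =88
r45=101101 pc4: +16 =104
r46=101110 pc4: +16 =120
r47=101111 pc5: +32 =152
r48=110000 pc2: +4 =156
r49=110001 pc3: +8 =164
r50=110010 pc3: +8 =172
r51=110011 pc4: +16 =188
r52=110100 pc3: +8 =196
r53=110101 pc4: +16 =212
r54=110110 pc4: +16 =228
r55=110111 pc5: +32 =260
r56=111000 pc3: +8 =268
r57=111001 pc4: +16 =284
r58=111010 pc4: +16 =300
r59=111011 pc5: +32 =332
r60=111100 pc4: +16 =348
r61=111101 pc5: +32 =380
r62=111110 pc5: +32 =412
r63=111111 pc6: +64 =476
r64=1000000 pc1: +2 =478
r65=1000001 pc2: +4 =482
r66=1000010 pc2: +4 =486
r67=1000011 pc3: +8 =494
r68=1000100 pc2: +4 =498
r69=1000101 pc3: +8 =506
r70=1000110 pc3: +8 =514
r71=1000111 pc4: +16 =530
r72=1001000 pc2: +4 =534
r73=1001001 pc3: +8 =542
r74=1001010 pc3: +8 =550
r75=1001011 pc4: +16 =566
r76=1001100 pc3: +8 =574
r77=1001101 pc4: +16 =590
r78=1001110 pc4: +16 =606
r79=1001111 pc5: +32 =638
r80=1010000 pc2: +4 =642
r81=1010001 pc3: +8 =650
r82=1010010 pc3: +8 =658
r83=1010011 pc4: +16 =674
r84=1010100 pc3: +8 =682
r85=1010101 pc4: +16 =698
r86=1010110 pc4: +16 =714
r87=1010111 pc5: +32 =746
r88=1011000 pc3: +8 =754
r89=1011001 pc4: +16 =770
r90=1011010 pc4: +16 =786
r91=1011011 pc5: +32 =818
r92=1011100 pc4: +16 =834
r93=1011101 pc5: +32 =866
r94=1011110 pc5: +32 =898
r95=1011111 pc6: +64 =962
r96=1100000 pc2: +4 =966
r97=1100001 pc3: +8 =974
r98=1100010 pc3: +8 =982
r99=1100011 pc4: +16 =998
r100=1100100 pc3: +8 =1006
r101=1100101 pc4: +16 =1022
r102=1100110 pc4: +16 =1038
r103=1100111 pc5: +32 =1070
r104=1101000 pc3: +8 =1078
r105=1101001 pc4: +16 =1094
r106=1101010 pc4: +16 =1110
r107=1101011 pc5: +32 =1142
r108=1101100 pc4: +16 =1158
r109=1101101 pc5: +32 =1190
r110=1101110 pc5: +32 =1222
r111=1101111 pc6: +64 =1286
r112=1110000 pc3: +8 =1294
r113=1110001 pc4: +16 =1310
r114=1110010 pc4: +16 =1326

Answer: 1326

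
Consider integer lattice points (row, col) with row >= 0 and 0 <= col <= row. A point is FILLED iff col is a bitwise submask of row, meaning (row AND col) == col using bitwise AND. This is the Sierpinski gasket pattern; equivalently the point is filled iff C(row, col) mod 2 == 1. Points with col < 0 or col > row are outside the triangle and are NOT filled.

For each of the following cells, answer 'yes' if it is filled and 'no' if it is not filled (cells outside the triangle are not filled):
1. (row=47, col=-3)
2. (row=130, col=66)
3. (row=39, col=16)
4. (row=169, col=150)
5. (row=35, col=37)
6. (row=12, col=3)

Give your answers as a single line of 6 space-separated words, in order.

(47,-3): col outside [0, 47] -> not filled
(130,66): row=0b10000010, col=0b1000010, row AND col = 0b10 = 2; 2 != 66 -> empty
(39,16): row=0b100111, col=0b10000, row AND col = 0b0 = 0; 0 != 16 -> empty
(169,150): row=0b10101001, col=0b10010110, row AND col = 0b10000000 = 128; 128 != 150 -> empty
(35,37): col outside [0, 35] -> not filled
(12,3): row=0b1100, col=0b11, row AND col = 0b0 = 0; 0 != 3 -> empty

Answer: no no no no no no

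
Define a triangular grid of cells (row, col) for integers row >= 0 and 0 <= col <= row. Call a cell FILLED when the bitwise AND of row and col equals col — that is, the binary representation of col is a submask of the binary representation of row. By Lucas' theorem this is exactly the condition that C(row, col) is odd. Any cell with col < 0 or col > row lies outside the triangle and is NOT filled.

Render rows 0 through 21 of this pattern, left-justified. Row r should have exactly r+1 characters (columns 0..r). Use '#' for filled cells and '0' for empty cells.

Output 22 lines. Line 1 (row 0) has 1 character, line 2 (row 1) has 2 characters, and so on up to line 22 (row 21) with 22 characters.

Answer: #
##
#0#
####
#000#
##00##
#0#0#0#
########
#0000000#
##000000##
#0#00000#0#
####0000####
#000#000#000#
##00##00##00##
#0#0#0#0#0#0#0#
################
#000000000000000#
##00000000000000##
#0#0000000000000#0#
####000000000000####
#000#00000000000#000#
##00##0000000000##00##

Derivation:
r0=0: #
r1=1: ##
r2=10: #0#
r3=11: ####
r4=100: #000#
r5=101: ##00##
r6=110: #0#0#0#
r7=111: ########
r8=1000: #0000000#
r9=1001: ##000000##
r10=1010: #0#00000#0#
r11=1011: ####0000####
r12=1100: #000#000#000#
r13=1101: ##00##00##00##
r14=1110: #0#0#0#0#0#0#0#
r15=1111: ################
r16=10000: #000000000000000#
r17=10001: ##00000000000000##
r18=10010: #0#0000000000000#0#
r19=10011: ####000000000000####
r20=10100: #000#00000000000#000#
r21=10101: ##00##0000000000##00##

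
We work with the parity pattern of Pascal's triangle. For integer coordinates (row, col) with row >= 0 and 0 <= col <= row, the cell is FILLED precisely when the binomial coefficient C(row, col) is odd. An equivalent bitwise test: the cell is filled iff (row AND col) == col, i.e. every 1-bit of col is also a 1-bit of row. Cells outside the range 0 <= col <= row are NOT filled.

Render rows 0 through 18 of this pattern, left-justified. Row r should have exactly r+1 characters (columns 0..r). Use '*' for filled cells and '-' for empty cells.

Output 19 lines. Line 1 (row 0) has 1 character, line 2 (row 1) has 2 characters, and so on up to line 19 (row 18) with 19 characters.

Answer: *
**
*-*
****
*---*
**--**
*-*-*-*
********
*-------*
**------**
*-*-----*-*
****----****
*---*---*---*
**--**--**--**
*-*-*-*-*-*-*-*
****************
*---------------*
**--------------**
*-*-------------*-*

Derivation:
r0=0: *
r1=1: **
r2=10: *-*
r3=11: ****
r4=100: *---*
r5=101: **--**
r6=110: *-*-*-*
r7=111: ********
r8=1000: *-------*
r9=1001: **------**
r10=1010: *-*-----*-*
r11=1011: ****----****
r12=1100: *---*---*---*
r13=1101: **--**--**--**
r14=1110: *-*-*-*-*-*-*-*
r15=1111: ****************
r16=10000: *---------------*
r17=10001: **--------------**
r18=10010: *-*-------------*-*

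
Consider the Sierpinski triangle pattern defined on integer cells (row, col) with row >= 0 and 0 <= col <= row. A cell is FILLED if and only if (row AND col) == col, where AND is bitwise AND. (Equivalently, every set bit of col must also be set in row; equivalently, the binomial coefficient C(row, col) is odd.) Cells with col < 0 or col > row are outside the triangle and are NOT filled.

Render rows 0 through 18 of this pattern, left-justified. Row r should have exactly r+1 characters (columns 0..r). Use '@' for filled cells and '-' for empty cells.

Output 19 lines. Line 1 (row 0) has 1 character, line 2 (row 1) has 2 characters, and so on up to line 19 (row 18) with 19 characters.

r0=0: @
r1=1: @@
r2=10: @-@
r3=11: @@@@
r4=100: @---@
r5=101: @@--@@
r6=110: @-@-@-@
r7=111: @@@@@@@@
r8=1000: @-------@
r9=1001: @@------@@
r10=1010: @-@-----@-@
r11=1011: @@@@----@@@@
r12=1100: @---@---@---@
r13=1101: @@--@@--@@--@@
r14=1110: @-@-@-@-@-@-@-@
r15=1111: @@@@@@@@@@@@@@@@
r16=10000: @---------------@
r17=10001: @@--------------@@
r18=10010: @-@-------------@-@

Answer: @
@@
@-@
@@@@
@---@
@@--@@
@-@-@-@
@@@@@@@@
@-------@
@@------@@
@-@-----@-@
@@@@----@@@@
@---@---@---@
@@--@@--@@--@@
@-@-@-@-@-@-@-@
@@@@@@@@@@@@@@@@
@---------------@
@@--------------@@
@-@-------------@-@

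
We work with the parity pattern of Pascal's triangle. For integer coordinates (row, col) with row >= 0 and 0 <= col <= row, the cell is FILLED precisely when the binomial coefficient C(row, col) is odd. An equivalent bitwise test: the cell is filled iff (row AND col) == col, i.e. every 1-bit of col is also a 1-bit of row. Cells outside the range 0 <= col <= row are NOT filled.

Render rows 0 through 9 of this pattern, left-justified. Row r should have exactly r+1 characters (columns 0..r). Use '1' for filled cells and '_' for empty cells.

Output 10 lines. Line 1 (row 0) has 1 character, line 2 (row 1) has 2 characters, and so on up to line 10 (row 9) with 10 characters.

r0=0: 1
r1=1: 11
r2=10: 1_1
r3=11: 1111
r4=100: 1___1
r5=101: 11__11
r6=110: 1_1_1_1
r7=111: 11111111
r8=1000: 1_______1
r9=1001: 11______11

Answer: 1
11
1_1
1111
1___1
11__11
1_1_1_1
11111111
1_______1
11______11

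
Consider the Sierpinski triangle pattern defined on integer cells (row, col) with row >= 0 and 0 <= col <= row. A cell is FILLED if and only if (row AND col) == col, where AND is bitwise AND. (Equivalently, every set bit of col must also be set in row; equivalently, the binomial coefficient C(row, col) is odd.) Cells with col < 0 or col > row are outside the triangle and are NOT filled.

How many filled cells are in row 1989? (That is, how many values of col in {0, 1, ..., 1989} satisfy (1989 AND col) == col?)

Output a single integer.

1989 in binary = 11111000101
popcount(1989) = number of 1-bits in 11111000101 = 7
A col c satisfies (1989 AND c) == c iff every set bit of c is also set in 1989; each of the 7 set bits of 1989 can independently be on or off in c.
count = 2^7 = 128

Answer: 128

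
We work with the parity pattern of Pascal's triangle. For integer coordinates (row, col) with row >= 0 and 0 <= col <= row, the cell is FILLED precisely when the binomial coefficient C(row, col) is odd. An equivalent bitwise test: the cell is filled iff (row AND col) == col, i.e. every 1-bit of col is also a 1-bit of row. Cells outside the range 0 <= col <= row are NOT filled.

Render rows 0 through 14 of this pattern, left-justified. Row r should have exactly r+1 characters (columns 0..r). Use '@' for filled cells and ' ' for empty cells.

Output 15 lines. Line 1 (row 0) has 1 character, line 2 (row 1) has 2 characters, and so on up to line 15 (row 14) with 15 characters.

Answer: @
@@
@ @
@@@@
@   @
@@  @@
@ @ @ @
@@@@@@@@
@       @
@@      @@
@ @     @ @
@@@@    @@@@
@   @   @   @
@@  @@  @@  @@
@ @ @ @ @ @ @ @

Derivation:
r0=0: @
r1=1: @@
r2=10: @ @
r3=11: @@@@
r4=100: @   @
r5=101: @@  @@
r6=110: @ @ @ @
r7=111: @@@@@@@@
r8=1000: @       @
r9=1001: @@      @@
r10=1010: @ @     @ @
r11=1011: @@@@    @@@@
r12=1100: @   @   @   @
r13=1101: @@  @@  @@  @@
r14=1110: @ @ @ @ @ @ @ @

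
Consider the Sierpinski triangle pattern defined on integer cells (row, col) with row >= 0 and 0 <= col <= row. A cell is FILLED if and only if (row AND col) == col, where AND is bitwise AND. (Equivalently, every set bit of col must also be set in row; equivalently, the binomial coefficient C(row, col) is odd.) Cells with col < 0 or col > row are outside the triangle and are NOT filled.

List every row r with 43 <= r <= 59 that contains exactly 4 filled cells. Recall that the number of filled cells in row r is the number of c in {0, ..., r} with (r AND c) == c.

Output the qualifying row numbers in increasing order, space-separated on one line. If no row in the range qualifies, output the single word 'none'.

Row r has 2^popcount(r) filled cells, so we need popcount(r) = log2(4) = 2.
Scan r = 43..59 and keep those with exactly 2 one-bits:
r=43=101011 popcount=4 -> skip
r=44=101100 popcount=3 -> skip
r=45=101101 popcount=4 -> skip
r=46=101110 popcount=4 -> skip
r=47=101111 popcount=5 -> skip
r=48=110000 popcount=2 -> KEEP
r=49=110001 popcount=3 -> skip
r=50=110010 popcount=3 -> skip
r=51=110011 popcount=4 -> skip
r=52=110100 popcount=3 -> skip
r=53=110101 popcount=4 -> skip
r=54=110110 popcount=4 -> skip
r=55=110111 popcount=5 -> skip
r=56=111000 popcount=3 -> skip
r=57=111001 popcount=4 -> skip
r=58=111010 popcount=4 -> skip
r=59=111011 popcount=5 -> skip
Kept rows: 48

Answer: 48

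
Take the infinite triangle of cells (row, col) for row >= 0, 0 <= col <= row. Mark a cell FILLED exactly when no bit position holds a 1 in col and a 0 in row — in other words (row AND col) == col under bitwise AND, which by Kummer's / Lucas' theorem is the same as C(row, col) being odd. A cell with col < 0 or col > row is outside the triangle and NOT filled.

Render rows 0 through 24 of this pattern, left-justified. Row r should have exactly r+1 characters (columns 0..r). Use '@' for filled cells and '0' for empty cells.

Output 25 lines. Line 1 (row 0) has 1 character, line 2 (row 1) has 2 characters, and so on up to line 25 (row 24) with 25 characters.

r0=0: @
r1=1: @@
r2=10: @0@
r3=11: @@@@
r4=100: @000@
r5=101: @@00@@
r6=110: @0@0@0@
r7=111: @@@@@@@@
r8=1000: @0000000@
r9=1001: @@000000@@
r10=1010: @0@00000@0@
r11=1011: @@@@0000@@@@
r12=1100: @000@000@000@
r13=1101: @@00@@00@@00@@
r14=1110: @0@0@0@0@0@0@0@
r15=1111: @@@@@@@@@@@@@@@@
r16=10000: @000000000000000@
r17=10001: @@00000000000000@@
r18=10010: @0@0000000000000@0@
r19=10011: @@@@000000000000@@@@
r20=10100: @000@00000000000@000@
r21=10101: @@00@@0000000000@@00@@
r22=10110: @0@0@0@000000000@0@0@0@
r23=10111: @@@@@@@@00000000@@@@@@@@
r24=11000: @0000000@0000000@0000000@

Answer: @
@@
@0@
@@@@
@000@
@@00@@
@0@0@0@
@@@@@@@@
@0000000@
@@000000@@
@0@00000@0@
@@@@0000@@@@
@000@000@000@
@@00@@00@@00@@
@0@0@0@0@0@0@0@
@@@@@@@@@@@@@@@@
@000000000000000@
@@00000000000000@@
@0@0000000000000@0@
@@@@000000000000@@@@
@000@00000000000@000@
@@00@@0000000000@@00@@
@0@0@0@000000000@0@0@0@
@@@@@@@@00000000@@@@@@@@
@0000000@0000000@0000000@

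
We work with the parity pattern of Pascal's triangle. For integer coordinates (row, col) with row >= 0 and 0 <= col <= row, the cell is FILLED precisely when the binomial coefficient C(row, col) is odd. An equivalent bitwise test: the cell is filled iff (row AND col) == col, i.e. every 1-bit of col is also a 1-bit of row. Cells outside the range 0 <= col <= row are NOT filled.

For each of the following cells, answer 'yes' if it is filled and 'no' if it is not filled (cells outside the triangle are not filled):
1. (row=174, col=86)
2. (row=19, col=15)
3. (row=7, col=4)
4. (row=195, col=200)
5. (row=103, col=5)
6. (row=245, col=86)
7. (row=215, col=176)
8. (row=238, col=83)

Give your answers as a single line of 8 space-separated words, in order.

Answer: no no yes no yes no no no

Derivation:
(174,86): row=0b10101110, col=0b1010110, row AND col = 0b110 = 6; 6 != 86 -> empty
(19,15): row=0b10011, col=0b1111, row AND col = 0b11 = 3; 3 != 15 -> empty
(7,4): row=0b111, col=0b100, row AND col = 0b100 = 4; 4 == 4 -> filled
(195,200): col outside [0, 195] -> not filled
(103,5): row=0b1100111, col=0b101, row AND col = 0b101 = 5; 5 == 5 -> filled
(245,86): row=0b11110101, col=0b1010110, row AND col = 0b1010100 = 84; 84 != 86 -> empty
(215,176): row=0b11010111, col=0b10110000, row AND col = 0b10010000 = 144; 144 != 176 -> empty
(238,83): row=0b11101110, col=0b1010011, row AND col = 0b1000010 = 66; 66 != 83 -> empty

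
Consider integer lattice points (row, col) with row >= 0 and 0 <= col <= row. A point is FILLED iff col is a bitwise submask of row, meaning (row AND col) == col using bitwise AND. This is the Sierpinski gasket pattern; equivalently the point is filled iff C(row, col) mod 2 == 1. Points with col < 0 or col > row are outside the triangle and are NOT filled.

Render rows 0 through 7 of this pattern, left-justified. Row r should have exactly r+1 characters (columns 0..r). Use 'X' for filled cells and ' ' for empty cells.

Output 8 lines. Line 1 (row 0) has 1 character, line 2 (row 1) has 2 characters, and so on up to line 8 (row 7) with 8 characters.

Answer: X
XX
X X
XXXX
X   X
XX  XX
X X X X
XXXXXXXX

Derivation:
r0=0: X
r1=1: XX
r2=10: X X
r3=11: XXXX
r4=100: X   X
r5=101: XX  XX
r6=110: X X X X
r7=111: XXXXXXXX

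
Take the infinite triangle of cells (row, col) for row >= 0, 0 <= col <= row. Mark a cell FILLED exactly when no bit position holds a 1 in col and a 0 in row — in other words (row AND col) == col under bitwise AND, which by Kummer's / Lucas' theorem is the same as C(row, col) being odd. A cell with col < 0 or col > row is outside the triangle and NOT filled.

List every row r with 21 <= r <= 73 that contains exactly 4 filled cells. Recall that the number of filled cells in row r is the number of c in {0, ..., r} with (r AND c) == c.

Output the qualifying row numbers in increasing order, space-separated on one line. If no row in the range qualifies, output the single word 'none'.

Row r has 2^popcount(r) filled cells, so we need popcount(r) = log2(4) = 2.
Scan r = 21..73 and keep those with exactly 2 one-bits:
r=21=10101 popcount=3 -> skip
r=22=10110 popcount=3 -> skip
r=23=10111 popcount=4 -> skip
r=24=11000 popcount=2 -> KEEP
r=25=11001 popcount=3 -> skip
r=26=11010 popcount=3 -> skip
r=27=11011 popcount=4 -> skip
r=28=11100 popcount=3 -> skip
r=29=11101 popcount=4 -> skip
r=30=11110 popcount=4 -> skip
r=31=11111 popcount=5 -> skip
r=32=100000 popcount=1 -> skip
r=33=100001 popcount=2 -> KEEP
r=34=100010 popcount=2 -> KEEP
r=35=100011 popcount=3 -> skip
r=36=100100 popcount=2 -> KEEP
r=37=100101 popcount=3 -> skip
r=38=100110 popcount=3 -> skip
r=39=100111 popcount=4 -> skip
r=40=101000 popcount=2 -> KEEP
r=41=101001 popcount=3 -> skip
r=42=101010 popcount=3 -> skip
r=43=101011 popcount=4 -> skip
r=44=101100 popcount=3 -> skip
r=45=101101 popcount=4 -> skip
r=46=101110 popcount=4 -> skip
r=47=101111 popcount=5 -> skip
r=48=110000 popcount=2 -> KEEP
r=49=110001 popcount=3 -> skip
r=50=110010 popcount=3 -> skip
r=51=110011 popcount=4 -> skip
r=52=110100 popcount=3 -> skip
r=53=110101 popcount=4 -> skip
r=54=110110 popcount=4 -> skip
r=55=110111 popcount=5 -> skip
r=56=111000 popcount=3 -> skip
r=57=111001 popcount=4 -> skip
r=58=111010 popcount=4 -> skip
r=59=111011 popcount=5 -> skip
r=60=111100 popcount=4 -> skip
r=61=111101 popcount=5 -> skip
r=62=111110 popcount=5 -> skip
r=63=111111 popcount=6 -> skip
r=64=1000000 popcount=1 -> skip
r=65=1000001 popcount=2 -> KEEP
r=66=1000010 popcount=2 -> KEEP
r=67=1000011 popcount=3 -> skip
r=68=1000100 popcount=2 -> KEEP
r=69=1000101 popcount=3 -> skip
r=70=1000110 popcount=3 -> skip
r=71=1000111 popcount=4 -> skip
r=72=1001000 popcount=2 -> KEEP
r=73=1001001 popcount=3 -> skip
Kept rows: 24 33 34 36 40 48 65 66 68 72

Answer: 24 33 34 36 40 48 65 66 68 72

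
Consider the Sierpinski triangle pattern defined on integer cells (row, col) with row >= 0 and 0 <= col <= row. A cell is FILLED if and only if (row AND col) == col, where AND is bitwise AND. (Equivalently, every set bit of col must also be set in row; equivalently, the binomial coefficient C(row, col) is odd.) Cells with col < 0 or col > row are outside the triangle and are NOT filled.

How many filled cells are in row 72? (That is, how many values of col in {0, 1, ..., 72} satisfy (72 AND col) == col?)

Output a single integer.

Answer: 4

Derivation:
72 in binary = 1001000
popcount(72) = number of 1-bits in 1001000 = 2
A col c satisfies (72 AND c) == c iff every set bit of c is also set in 72; each of the 2 set bits of 72 can independently be on or off in c.
count = 2^2 = 4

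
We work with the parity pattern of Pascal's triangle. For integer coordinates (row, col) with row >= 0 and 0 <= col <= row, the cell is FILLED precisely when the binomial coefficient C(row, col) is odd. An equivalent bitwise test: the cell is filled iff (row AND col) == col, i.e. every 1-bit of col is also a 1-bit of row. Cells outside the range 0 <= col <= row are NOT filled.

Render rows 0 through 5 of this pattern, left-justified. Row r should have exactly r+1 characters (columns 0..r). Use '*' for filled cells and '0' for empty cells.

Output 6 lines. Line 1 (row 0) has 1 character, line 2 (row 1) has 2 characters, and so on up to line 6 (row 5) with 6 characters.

Answer: *
**
*0*
****
*000*
**00**

Derivation:
r0=0: *
r1=1: **
r2=10: *0*
r3=11: ****
r4=100: *000*
r5=101: **00**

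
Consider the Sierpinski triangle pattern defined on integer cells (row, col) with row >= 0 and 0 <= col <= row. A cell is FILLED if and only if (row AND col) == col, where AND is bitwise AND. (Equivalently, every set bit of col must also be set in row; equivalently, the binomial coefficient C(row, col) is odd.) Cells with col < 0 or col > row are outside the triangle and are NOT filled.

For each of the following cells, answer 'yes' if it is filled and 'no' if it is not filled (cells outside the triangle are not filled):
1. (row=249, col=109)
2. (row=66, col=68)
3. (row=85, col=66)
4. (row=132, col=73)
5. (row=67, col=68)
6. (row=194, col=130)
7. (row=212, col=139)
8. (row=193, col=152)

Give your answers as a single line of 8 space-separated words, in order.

(249,109): row=0b11111001, col=0b1101101, row AND col = 0b1101001 = 105; 105 != 109 -> empty
(66,68): col outside [0, 66] -> not filled
(85,66): row=0b1010101, col=0b1000010, row AND col = 0b1000000 = 64; 64 != 66 -> empty
(132,73): row=0b10000100, col=0b1001001, row AND col = 0b0 = 0; 0 != 73 -> empty
(67,68): col outside [0, 67] -> not filled
(194,130): row=0b11000010, col=0b10000010, row AND col = 0b10000010 = 130; 130 == 130 -> filled
(212,139): row=0b11010100, col=0b10001011, row AND col = 0b10000000 = 128; 128 != 139 -> empty
(193,152): row=0b11000001, col=0b10011000, row AND col = 0b10000000 = 128; 128 != 152 -> empty

Answer: no no no no no yes no no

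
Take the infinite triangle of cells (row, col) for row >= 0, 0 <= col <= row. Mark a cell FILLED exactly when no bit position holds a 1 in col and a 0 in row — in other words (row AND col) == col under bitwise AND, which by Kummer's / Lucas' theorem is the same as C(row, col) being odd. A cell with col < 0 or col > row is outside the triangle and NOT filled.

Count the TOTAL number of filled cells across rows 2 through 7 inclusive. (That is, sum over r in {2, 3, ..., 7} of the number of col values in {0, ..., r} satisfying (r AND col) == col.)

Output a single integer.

r2=10 pc1: +2 =2
r3=11 pc2: +4 =6
r4=100 pc1: +2 =8
r5=101 pc2: +4 =12
r6=110 pc2: +4 =16
r7=111 pc3: +8 =24

Answer: 24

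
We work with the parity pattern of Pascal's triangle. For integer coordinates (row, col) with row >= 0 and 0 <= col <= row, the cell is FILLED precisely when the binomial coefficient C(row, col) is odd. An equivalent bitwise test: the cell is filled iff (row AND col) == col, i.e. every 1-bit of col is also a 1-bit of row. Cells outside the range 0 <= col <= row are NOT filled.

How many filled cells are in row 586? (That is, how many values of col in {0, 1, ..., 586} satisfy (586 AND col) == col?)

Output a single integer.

Answer: 16

Derivation:
586 in binary = 1001001010
popcount(586) = number of 1-bits in 1001001010 = 4
A col c satisfies (586 AND c) == c iff every set bit of c is also set in 586; each of the 4 set bits of 586 can independently be on or off in c.
count = 2^4 = 16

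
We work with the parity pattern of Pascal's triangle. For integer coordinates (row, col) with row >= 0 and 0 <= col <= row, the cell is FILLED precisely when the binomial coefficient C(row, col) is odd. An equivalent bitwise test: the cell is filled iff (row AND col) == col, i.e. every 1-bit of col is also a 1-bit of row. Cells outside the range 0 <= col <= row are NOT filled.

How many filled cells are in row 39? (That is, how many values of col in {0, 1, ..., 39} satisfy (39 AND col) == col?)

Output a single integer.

39 in binary = 100111
popcount(39) = number of 1-bits in 100111 = 4
A col c satisfies (39 AND c) == c iff every set bit of c is also set in 39; each of the 4 set bits of 39 can independently be on or off in c.
count = 2^4 = 16

Answer: 16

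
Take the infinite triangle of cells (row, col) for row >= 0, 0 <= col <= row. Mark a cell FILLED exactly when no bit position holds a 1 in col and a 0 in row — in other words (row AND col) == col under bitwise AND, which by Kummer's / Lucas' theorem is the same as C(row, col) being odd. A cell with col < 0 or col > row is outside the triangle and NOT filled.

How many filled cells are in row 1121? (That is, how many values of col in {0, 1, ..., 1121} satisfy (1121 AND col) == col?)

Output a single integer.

1121 in binary = 10001100001
popcount(1121) = number of 1-bits in 10001100001 = 4
A col c satisfies (1121 AND c) == c iff every set bit of c is also set in 1121; each of the 4 set bits of 1121 can independently be on or off in c.
count = 2^4 = 16

Answer: 16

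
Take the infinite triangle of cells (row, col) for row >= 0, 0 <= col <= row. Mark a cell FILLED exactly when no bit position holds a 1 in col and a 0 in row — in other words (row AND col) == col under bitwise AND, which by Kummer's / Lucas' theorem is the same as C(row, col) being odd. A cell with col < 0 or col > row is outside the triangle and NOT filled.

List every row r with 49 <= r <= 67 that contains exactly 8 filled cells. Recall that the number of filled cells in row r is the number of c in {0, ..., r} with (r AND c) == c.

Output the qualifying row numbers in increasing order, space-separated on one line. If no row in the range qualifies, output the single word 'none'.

Row r has 2^popcount(r) filled cells, so we need popcount(r) = log2(8) = 3.
Scan r = 49..67 and keep those with exactly 3 one-bits:
r=49=110001 popcount=3 -> KEEP
r=50=110010 popcount=3 -> KEEP
r=51=110011 popcount=4 -> skip
r=52=110100 popcount=3 -> KEEP
r=53=110101 popcount=4 -> skip
r=54=110110 popcount=4 -> skip
r=55=110111 popcount=5 -> skip
r=56=111000 popcount=3 -> KEEP
r=57=111001 popcount=4 -> skip
r=58=111010 popcount=4 -> skip
r=59=111011 popcount=5 -> skip
r=60=111100 popcount=4 -> skip
r=61=111101 popcount=5 -> skip
r=62=111110 popcount=5 -> skip
r=63=111111 popcount=6 -> skip
r=64=1000000 popcount=1 -> skip
r=65=1000001 popcount=2 -> skip
r=66=1000010 popcount=2 -> skip
r=67=1000011 popcount=3 -> KEEP
Kept rows: 49 50 52 56 67

Answer: 49 50 52 56 67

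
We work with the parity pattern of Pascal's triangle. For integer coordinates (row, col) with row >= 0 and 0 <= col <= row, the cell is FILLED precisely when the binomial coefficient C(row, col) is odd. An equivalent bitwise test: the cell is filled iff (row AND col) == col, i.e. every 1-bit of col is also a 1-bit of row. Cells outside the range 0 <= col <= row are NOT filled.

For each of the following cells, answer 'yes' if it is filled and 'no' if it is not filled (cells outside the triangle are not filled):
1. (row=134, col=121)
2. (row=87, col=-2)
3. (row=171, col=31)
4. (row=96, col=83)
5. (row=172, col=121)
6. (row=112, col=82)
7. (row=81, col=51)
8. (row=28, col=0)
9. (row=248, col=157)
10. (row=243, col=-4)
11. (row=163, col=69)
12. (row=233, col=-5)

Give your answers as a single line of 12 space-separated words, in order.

(134,121): row=0b10000110, col=0b1111001, row AND col = 0b0 = 0; 0 != 121 -> empty
(87,-2): col outside [0, 87] -> not filled
(171,31): row=0b10101011, col=0b11111, row AND col = 0b1011 = 11; 11 != 31 -> empty
(96,83): row=0b1100000, col=0b1010011, row AND col = 0b1000000 = 64; 64 != 83 -> empty
(172,121): row=0b10101100, col=0b1111001, row AND col = 0b101000 = 40; 40 != 121 -> empty
(112,82): row=0b1110000, col=0b1010010, row AND col = 0b1010000 = 80; 80 != 82 -> empty
(81,51): row=0b1010001, col=0b110011, row AND col = 0b10001 = 17; 17 != 51 -> empty
(28,0): row=0b11100, col=0b0, row AND col = 0b0 = 0; 0 == 0 -> filled
(248,157): row=0b11111000, col=0b10011101, row AND col = 0b10011000 = 152; 152 != 157 -> empty
(243,-4): col outside [0, 243] -> not filled
(163,69): row=0b10100011, col=0b1000101, row AND col = 0b1 = 1; 1 != 69 -> empty
(233,-5): col outside [0, 233] -> not filled

Answer: no no no no no no no yes no no no no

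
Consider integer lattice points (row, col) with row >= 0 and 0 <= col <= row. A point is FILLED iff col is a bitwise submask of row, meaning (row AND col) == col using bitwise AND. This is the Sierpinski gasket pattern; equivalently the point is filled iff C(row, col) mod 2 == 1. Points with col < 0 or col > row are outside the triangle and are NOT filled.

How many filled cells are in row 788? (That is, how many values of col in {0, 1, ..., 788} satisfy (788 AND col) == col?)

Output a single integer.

Answer: 16

Derivation:
788 in binary = 1100010100
popcount(788) = number of 1-bits in 1100010100 = 4
A col c satisfies (788 AND c) == c iff every set bit of c is also set in 788; each of the 4 set bits of 788 can independently be on or off in c.
count = 2^4 = 16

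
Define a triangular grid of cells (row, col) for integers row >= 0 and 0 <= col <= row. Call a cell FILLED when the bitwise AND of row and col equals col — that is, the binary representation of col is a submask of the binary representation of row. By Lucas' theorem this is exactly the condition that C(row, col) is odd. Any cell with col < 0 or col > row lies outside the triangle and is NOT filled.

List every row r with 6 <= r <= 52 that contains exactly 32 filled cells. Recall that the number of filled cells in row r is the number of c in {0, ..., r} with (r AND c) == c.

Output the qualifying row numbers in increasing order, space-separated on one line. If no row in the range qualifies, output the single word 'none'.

Row r has 2^popcount(r) filled cells, so we need popcount(r) = log2(32) = 5.
Scan r = 6..52 and keep those with exactly 5 one-bits:
r=6=110 popcount=2 -> skip
r=7=111 popcount=3 -> skip
r=8=1000 popcount=1 -> skip
r=9=1001 popcount=2 -> skip
r=10=1010 popcount=2 -> skip
r=11=1011 popcount=3 -> skip
r=12=1100 popcount=2 -> skip
r=13=1101 popcount=3 -> skip
r=14=1110 popcount=3 -> skip
r=15=1111 popcount=4 -> skip
r=16=10000 popcount=1 -> skip
r=17=10001 popcount=2 -> skip
r=18=10010 popcount=2 -> skip
r=19=10011 popcount=3 -> skip
r=20=10100 popcount=2 -> skip
r=21=10101 popcount=3 -> skip
r=22=10110 popcount=3 -> skip
r=23=10111 popcount=4 -> skip
r=24=11000 popcount=2 -> skip
r=25=11001 popcount=3 -> skip
r=26=11010 popcount=3 -> skip
r=27=11011 popcount=4 -> skip
r=28=11100 popcount=3 -> skip
r=29=11101 popcount=4 -> skip
r=30=11110 popcount=4 -> skip
r=31=11111 popcount=5 -> KEEP
r=32=100000 popcount=1 -> skip
r=33=100001 popcount=2 -> skip
r=34=100010 popcount=2 -> skip
r=35=100011 popcount=3 -> skip
r=36=100100 popcount=2 -> skip
r=37=100101 popcount=3 -> skip
r=38=100110 popcount=3 -> skip
r=39=100111 popcount=4 -> skip
r=40=101000 popcount=2 -> skip
r=41=101001 popcount=3 -> skip
r=42=101010 popcount=3 -> skip
r=43=101011 popcount=4 -> skip
r=44=101100 popcount=3 -> skip
r=45=101101 popcount=4 -> skip
r=46=101110 popcount=4 -> skip
r=47=101111 popcount=5 -> KEEP
r=48=110000 popcount=2 -> skip
r=49=110001 popcount=3 -> skip
r=50=110010 popcount=3 -> skip
r=51=110011 popcount=4 -> skip
r=52=110100 popcount=3 -> skip
Kept rows: 31 47

Answer: 31 47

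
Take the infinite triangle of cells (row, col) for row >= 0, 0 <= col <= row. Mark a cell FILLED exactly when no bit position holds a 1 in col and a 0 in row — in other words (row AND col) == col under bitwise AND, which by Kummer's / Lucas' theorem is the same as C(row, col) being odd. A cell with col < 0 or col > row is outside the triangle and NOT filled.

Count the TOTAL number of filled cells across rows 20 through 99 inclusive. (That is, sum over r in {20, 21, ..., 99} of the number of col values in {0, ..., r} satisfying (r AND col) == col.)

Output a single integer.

Answer: 1152

Derivation:
r20=10100 pc2: +4 =4
r21=10101 pc3: +8 =12
r22=10110 pc3: +8 =20
r23=10111 pc4: +16 =36
r24=11000 pc2: +4 =40
r25=11001 pc3: +8 =48
r26=11010 pc3: +8 =56
r27=11011 pc4: +16 =72
r28=11100 pc3: +8 =80
r29=11101 pc4: +16 =96
r30=11110 pc4: +16 =112
r31=11111 pc5: +32 =144
r32=100000 pc1: +2 =146
r33=100001 pc2: +4 =150
r34=100010 pc2: +4 =154
r35=100011 pc3: +8 =162
r36=100100 pc2: +4 =166
r37=100101 pc3: +8 =174
r38=100110 pc3: +8 =182
r39=100111 pc4: +16 =198
r40=101000 pc2: +4 =202
r41=101001 pc3: +8 =210
r42=101010 pc3: +8 =218
r43=101011 pc4: +16 =234
r44=101100 pc3: +8 =242
r45=101101 pc4: +16 =258
r46=101110 pc4: +16 =274
r47=101111 pc5: +32 =306
r48=110000 pc2: +4 =310
r49=110001 pc3: +8 =318
r50=110010 pc3: +8 =326
r51=110011 pc4: +16 =342
r52=110100 pc3: +8 =350
r53=110101 pc4: +16 =366
r54=110110 pc4: +16 =382
r55=110111 pc5: +32 =414
r56=111000 pc3: +8 =422
r57=111001 pc4: +16 =438
r58=111010 pc4: +16 =454
r59=111011 pc5: +32 =486
r60=111100 pc4: +16 =502
r61=111101 pc5: +32 =534
r62=111110 pc5: +32 =566
r63=111111 pc6: +64 =630
r64=1000000 pc1: +2 =632
r65=1000001 pc2: +4 =636
r66=1000010 pc2: +4 =640
r67=1000011 pc3: +8 =648
r68=1000100 pc2: +4 =652
r69=1000101 pc3: +8 =660
r70=1000110 pc3: +8 =668
r71=1000111 pc4: +16 =684
r72=1001000 pc2: +4 =688
r73=1001001 pc3: +8 =696
r74=1001010 pc3: +8 =704
r75=1001011 pc4: +16 =720
r76=1001100 pc3: +8 =728
r77=1001101 pc4: +16 =744
r78=1001110 pc4: +16 =760
r79=1001111 pc5: +32 =792
r80=1010000 pc2: +4 =796
r81=1010001 pc3: +8 =804
r82=1010010 pc3: +8 =812
r83=1010011 pc4: +16 =828
r84=1010100 pc3: +8 =836
r85=1010101 pc4: +16 =852
r86=1010110 pc4: +16 =868
r87=1010111 pc5: +32 =900
r88=1011000 pc3: +8 =908
r89=1011001 pc4: +16 =924
r90=1011010 pc4: +16 =940
r91=1011011 pc5: +32 =972
r92=1011100 pc4: +16 =988
r93=1011101 pc5: +32 =1020
r94=1011110 pc5: +32 =1052
r95=1011111 pc6: +64 =1116
r96=1100000 pc2: +4 =1120
r97=1100001 pc3: +8 =1128
r98=1100010 pc3: +8 =1136
r99=1100011 pc4: +16 =1152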